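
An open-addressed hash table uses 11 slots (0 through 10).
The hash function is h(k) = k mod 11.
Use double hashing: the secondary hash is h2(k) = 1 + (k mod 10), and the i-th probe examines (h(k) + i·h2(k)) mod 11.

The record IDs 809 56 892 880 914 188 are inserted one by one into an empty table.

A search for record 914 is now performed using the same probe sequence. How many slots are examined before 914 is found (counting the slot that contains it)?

4

809: h=6 -> slot 6
56: h=1 -> slot 1
892: h=1, h2=3, probe 1,4 -> slot 4
880: h=0 -> slot 0
914: h=1, h2=5, probe 1,6,0,5 -> slot 5
188: h=1, h2=9, probe 1,10 -> slot 10
Table: [880, 56, —, —, 892, 914, 809, —, —, —, 188]
Lookup 914: h=1, h2=5, probe 1,6,0,5 → found at 5.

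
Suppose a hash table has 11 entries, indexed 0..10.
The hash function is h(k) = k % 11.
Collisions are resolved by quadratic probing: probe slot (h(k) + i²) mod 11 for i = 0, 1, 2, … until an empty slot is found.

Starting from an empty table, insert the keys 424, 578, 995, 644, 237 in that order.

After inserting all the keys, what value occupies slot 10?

424 hashes to 6; slot 6 is free -> place at 6.
578 hashes to 6; 6 taken -> place at 7.
995 hashes to 5; slot 5 is free -> place at 5.
644 hashes to 6; 6,7 taken -> place at 10.
237 hashes to 6; 6,7,10 taken -> place at 4.
Table: [—, —, —, —, 237, 995, 424, 578, —, —, 644]

644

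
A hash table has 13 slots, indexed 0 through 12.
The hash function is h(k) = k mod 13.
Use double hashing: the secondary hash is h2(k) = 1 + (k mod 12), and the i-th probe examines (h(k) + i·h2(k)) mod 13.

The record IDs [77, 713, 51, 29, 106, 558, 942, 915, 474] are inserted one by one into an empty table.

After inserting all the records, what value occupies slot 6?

77 hashes to 12; slot 12 is free → place at 12.
713 hashes to 11; slot 11 is free → place at 11.
51 hashes to 12, h2=4; 12 taken → place at 3.
29 hashes to 3, h2=6; 3 taken → place at 9.
106 hashes to 2; slot 2 is free → place at 2.
558 hashes to 12, h2=7; 12 taken → place at 6.
942 hashes to 6, h2=7; 6 taken → place at 0.
915 hashes to 5; slot 5 is free → place at 5.
474 hashes to 6, h2=7; 6,0 taken → place at 7.
Table: [942, -, 106, 51, -, 915, 558, 474, -, 29, -, 713, 77]

558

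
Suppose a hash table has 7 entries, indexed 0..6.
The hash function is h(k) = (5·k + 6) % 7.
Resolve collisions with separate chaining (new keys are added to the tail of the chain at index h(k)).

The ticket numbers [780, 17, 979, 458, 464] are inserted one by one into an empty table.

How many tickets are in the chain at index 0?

3

780 → bucket 0
17 → bucket 0 (collision)
979 → bucket 1
458 → bucket 0 (collision)
464 → bucket 2
Final buckets:
0: 780 -> 17 -> 458
1: 979
2: 464
3: -
4: -
5: -
6: -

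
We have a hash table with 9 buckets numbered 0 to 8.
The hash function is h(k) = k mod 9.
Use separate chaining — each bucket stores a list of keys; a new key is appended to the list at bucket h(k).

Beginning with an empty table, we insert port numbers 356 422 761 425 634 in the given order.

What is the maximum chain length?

2

356 → bucket 5
422 → bucket 8
761 → bucket 5 (collision)
425 → bucket 2
634 → bucket 4
Final buckets:
0: _
1: _
2: 425
3: _
4: 634
5: 356 -> 761
6: _
7: _
8: 422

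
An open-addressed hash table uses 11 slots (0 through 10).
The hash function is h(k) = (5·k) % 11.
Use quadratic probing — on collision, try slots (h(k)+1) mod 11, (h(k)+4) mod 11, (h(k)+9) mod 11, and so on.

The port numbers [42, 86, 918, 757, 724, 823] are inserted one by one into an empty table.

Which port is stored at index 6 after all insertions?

42: h=1 => slot 1
86: h=1, probe 1,2 => slot 2
918: h=3 => slot 3
757: h=1, probe 1,2,5 => slot 5
724: h=1, probe 1,2,5,10 => slot 10
823: h=1, probe 1,2,5,10,6 => slot 6
Table: [-, 42, 86, 918, -, 757, 823, -, -, -, 724]

823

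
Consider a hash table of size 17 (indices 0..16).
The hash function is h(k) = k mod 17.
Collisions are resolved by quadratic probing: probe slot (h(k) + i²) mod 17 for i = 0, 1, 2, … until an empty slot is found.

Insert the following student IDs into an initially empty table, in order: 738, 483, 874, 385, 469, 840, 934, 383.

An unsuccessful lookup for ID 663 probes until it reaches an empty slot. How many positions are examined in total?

738: h=7 -> slot 7
483: h=7, probe 7,8 -> slot 8
874: h=7, probe 7,8,11 -> slot 11
385: h=11, probe 11,12 -> slot 12
469: h=10 -> slot 10
840: h=7, probe 7,8,11,16 -> slot 16
934: h=16, probe 16,0 -> slot 0
383: h=9 -> slot 9
Table: [934, ∅, ∅, ∅, ∅, ∅, ∅, 738, 483, 383, 469, 874, 385, ∅, ∅, ∅, 840]
Lookup 663: h=0, probe 0,1 → slot 1 empty, not found.

2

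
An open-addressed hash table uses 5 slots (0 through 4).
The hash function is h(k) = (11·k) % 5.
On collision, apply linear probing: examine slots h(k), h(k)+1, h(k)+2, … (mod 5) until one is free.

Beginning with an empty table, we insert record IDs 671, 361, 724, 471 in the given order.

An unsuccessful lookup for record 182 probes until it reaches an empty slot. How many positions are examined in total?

671 hashes to 1; slot 1 is free => place at 1.
361 hashes to 1; 1 taken => place at 2.
724 hashes to 4; slot 4 is free => place at 4.
471 hashes to 1; 1,2 taken => place at 3.
Table: [_, 671, 361, 471, 724]
Lookup 182: h=2, probe 2,3,4,0 → slot 0 empty, not found.

4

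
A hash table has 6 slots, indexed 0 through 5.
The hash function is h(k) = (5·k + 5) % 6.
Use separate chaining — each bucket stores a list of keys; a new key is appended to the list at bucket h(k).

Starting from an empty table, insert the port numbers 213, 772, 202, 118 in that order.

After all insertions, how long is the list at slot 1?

3

213 → bucket 2
772 → bucket 1
202 → bucket 1 (collision)
118 → bucket 1 (collision)
Final buckets:
0: -
1: 772 -> 202 -> 118
2: 213
3: -
4: -
5: -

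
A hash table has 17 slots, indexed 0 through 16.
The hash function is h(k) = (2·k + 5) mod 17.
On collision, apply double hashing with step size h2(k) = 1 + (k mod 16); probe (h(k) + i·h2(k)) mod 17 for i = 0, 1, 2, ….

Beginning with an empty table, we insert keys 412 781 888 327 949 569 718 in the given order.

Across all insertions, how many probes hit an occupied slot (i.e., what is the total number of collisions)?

412 hashes to 13; slot 13 is free → place at 13.
781 hashes to 3; slot 3 is free → place at 3.
888 hashes to 13, h2=9; 13 taken → place at 5.
327 hashes to 13, h2=8; 13 taken → place at 4.
949 hashes to 16; slot 16 is free → place at 16.
569 hashes to 4, h2=10; 4 taken → place at 14.
718 hashes to 13, h2=15; 13 taken → place at 11.
Table: [∅, ∅, ∅, 781, 327, 888, ∅, ∅, ∅, ∅, ∅, 718, ∅, 412, 569, ∅, 949]

4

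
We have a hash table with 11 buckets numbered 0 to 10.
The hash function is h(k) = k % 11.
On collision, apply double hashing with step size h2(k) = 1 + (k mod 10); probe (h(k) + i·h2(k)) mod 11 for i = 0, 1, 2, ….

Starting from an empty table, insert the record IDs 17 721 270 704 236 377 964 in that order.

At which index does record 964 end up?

17: h=6 -> slot 6
721: h=6, h2=2, probe 6,8 -> slot 8
270: h=6, h2=1, probe 6,7 -> slot 7
704: h=0 -> slot 0
236: h=5 -> slot 5
377: h=3 -> slot 3
964: h=7, h2=5, probe 7,1 -> slot 1
Table: [704, 964, _, 377, _, 236, 17, 270, 721, _, _]

1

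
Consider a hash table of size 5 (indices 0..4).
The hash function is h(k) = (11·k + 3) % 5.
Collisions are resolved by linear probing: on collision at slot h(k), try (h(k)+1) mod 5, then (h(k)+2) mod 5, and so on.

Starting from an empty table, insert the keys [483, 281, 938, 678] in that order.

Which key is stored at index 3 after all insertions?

678

483: h=1 => slot 1
281: h=4 => slot 4
938: h=1, probe 1,2 => slot 2
678: h=1, probe 1,2,3 => slot 3
Table: [-, 483, 938, 678, 281]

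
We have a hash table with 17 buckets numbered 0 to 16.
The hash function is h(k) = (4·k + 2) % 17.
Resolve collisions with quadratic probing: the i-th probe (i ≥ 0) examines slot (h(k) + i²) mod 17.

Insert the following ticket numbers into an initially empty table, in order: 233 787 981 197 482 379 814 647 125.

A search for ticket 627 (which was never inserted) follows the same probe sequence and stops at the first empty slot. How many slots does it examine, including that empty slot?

2

233 hashes to 16; slot 16 is free => place at 16.
787 hashes to 5; slot 5 is free => place at 5.
981 hashes to 16; 16 taken => place at 0.
197 hashes to 8; slot 8 is free => place at 8.
482 hashes to 9; slot 9 is free => place at 9.
379 hashes to 5; 5 taken => place at 6.
814 hashes to 11; slot 11 is free => place at 11.
647 hashes to 6; 6 taken => place at 7.
125 hashes to 9; 9 taken => place at 10.
Table: [981, —, —, —, —, 787, 379, 647, 197, 482, 125, 814, —, —, —, —, 233]
Lookup 627: h=11, probe 11,12 → slot 12 empty, not found.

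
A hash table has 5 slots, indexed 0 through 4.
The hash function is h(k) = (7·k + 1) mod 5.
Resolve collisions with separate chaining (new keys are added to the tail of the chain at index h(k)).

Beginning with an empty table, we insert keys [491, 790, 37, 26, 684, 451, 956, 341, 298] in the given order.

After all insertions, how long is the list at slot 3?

Insert 491: h=3, bucket 3 empty → new chain.
Insert 790: h=1, bucket 1 empty → new chain.
Insert 37: h=0, bucket 0 empty → new chain.
Insert 26: h=3, bucket 3 nonempty → append to chain.
Insert 684: h=4, bucket 4 empty → new chain.
Insert 451: h=3, bucket 3 nonempty → append to chain.
Insert 956: h=3, bucket 3 nonempty → append to chain.
Insert 341: h=3, bucket 3 nonempty → append to chain.
Insert 298: h=2, bucket 2 empty → new chain.
Final buckets:
0: 37
1: 790
2: 298
3: 491 -> 26 -> 451 -> 956 -> 341
4: 684

5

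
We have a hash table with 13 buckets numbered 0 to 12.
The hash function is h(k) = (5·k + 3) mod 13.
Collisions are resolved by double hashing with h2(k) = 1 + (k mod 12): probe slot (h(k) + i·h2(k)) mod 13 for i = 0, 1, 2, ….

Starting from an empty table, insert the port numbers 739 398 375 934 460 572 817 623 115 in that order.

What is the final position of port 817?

8

Insert 739: h=6, slot 6 empty -> index 6.
Insert 398: h=4, slot 4 empty -> index 4.
Insert 375: h=6, h2=4, slot 6 occupied -> index 10.
Insert 934: h=6, h2=11, slots 6,4 occupied -> index 2.
Insert 460: h=2, h2=5, slot 2 occupied -> index 7.
Insert 572: h=3, slot 3 empty -> index 3.
Insert 817: h=6, h2=2, slot 6 occupied -> index 8.
Insert 623: h=11, slot 11 empty -> index 11.
Insert 115: h=6, h2=8, slot 6 occupied -> index 1.
Table: [—, 115, 934, 572, 398, —, 739, 460, 817, —, 375, 623, —]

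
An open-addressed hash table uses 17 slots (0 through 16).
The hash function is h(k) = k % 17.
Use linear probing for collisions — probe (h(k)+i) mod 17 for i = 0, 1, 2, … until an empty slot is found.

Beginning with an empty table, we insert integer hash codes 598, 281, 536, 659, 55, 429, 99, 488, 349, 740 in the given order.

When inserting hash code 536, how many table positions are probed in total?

2

Insert 598: h=3, slot 3 empty → index 3.
Insert 281: h=9, slot 9 empty → index 9.
Insert 536: h=9, slot 9 occupied → index 10.
Insert 659: h=13, slot 13 empty → index 13.
Insert 55: h=4, slot 4 empty → index 4.
Insert 429: h=4, slot 4 occupied → index 5.
Insert 99: h=14, slot 14 empty → index 14.
Insert 488: h=12, slot 12 empty → index 12.
Insert 349: h=9, slots 9,10 occupied → index 11.
Insert 740: h=9, slots 9,10,11,12,13,14 occupied → index 15.
Table: [_, _, _, 598, 55, 429, _, _, _, 281, 536, 349, 488, 659, 99, 740, _]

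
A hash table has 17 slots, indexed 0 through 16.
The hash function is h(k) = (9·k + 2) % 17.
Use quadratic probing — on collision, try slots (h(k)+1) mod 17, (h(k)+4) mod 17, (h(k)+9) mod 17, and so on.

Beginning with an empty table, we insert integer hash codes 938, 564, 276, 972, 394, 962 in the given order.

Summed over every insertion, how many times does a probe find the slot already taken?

7

938: h=12 → slot 12
564: h=12, probe 12,13 → slot 13
276: h=4 → slot 4
972: h=12, probe 12,13,16 → slot 16
394: h=12, probe 12,13,16,4,11 → slot 11
962: h=7 → slot 7
Table: [—, —, —, —, 276, —, —, 962, —, —, —, 394, 938, 564, —, —, 972]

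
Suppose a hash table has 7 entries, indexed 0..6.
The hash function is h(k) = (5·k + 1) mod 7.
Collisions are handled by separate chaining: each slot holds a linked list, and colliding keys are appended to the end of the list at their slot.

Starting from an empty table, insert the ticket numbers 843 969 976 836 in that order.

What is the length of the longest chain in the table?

843 → bucket 2
969 → bucket 2 (collision)
976 → bucket 2 (collision)
836 → bucket 2 (collision)
Final buckets:
0: —
1: —
2: 843 -> 969 -> 976 -> 836
3: —
4: —
5: —
6: —

4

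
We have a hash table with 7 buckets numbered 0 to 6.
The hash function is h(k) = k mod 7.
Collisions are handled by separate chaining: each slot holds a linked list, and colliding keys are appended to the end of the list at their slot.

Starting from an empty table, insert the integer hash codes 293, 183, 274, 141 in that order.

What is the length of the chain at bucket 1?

3

293 -> bucket 6
183 -> bucket 1
274 -> bucket 1 (collision)
141 -> bucket 1 (collision)
Final buckets:
0: —
1: 183 -> 274 -> 141
2: —
3: —
4: —
5: —
6: 293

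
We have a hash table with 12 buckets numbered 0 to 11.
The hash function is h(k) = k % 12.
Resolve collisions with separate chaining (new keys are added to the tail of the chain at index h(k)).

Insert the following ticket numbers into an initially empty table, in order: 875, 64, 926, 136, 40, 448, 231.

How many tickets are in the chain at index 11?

875 → bucket 11
64 → bucket 4
926 → bucket 2
136 → bucket 4 (collision)
40 → bucket 4 (collision)
448 → bucket 4 (collision)
231 → bucket 3
Final buckets:
0: -
1: -
2: 926
3: 231
4: 64 -> 136 -> 40 -> 448
5: -
6: -
7: -
8: -
9: -
10: -
11: 875

1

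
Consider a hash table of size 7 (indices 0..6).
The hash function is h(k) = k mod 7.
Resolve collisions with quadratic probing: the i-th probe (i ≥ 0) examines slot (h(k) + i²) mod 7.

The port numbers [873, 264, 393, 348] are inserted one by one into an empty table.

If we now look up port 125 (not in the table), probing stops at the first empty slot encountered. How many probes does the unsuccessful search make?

873: h=5 -> slot 5
264: h=5, probe 5,6 -> slot 6
393: h=1 -> slot 1
348: h=5, probe 5,6,2 -> slot 2
Table: [∅, 393, 348, ∅, ∅, 873, 264]
Lookup 125: h=6, probe 6,0 → slot 0 empty, not found.

2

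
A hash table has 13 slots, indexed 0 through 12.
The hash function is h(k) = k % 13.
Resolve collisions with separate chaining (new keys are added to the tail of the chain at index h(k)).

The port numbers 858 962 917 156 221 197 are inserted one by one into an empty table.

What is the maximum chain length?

858 -> bucket 0
962 -> bucket 0 (collision)
917 -> bucket 7
156 -> bucket 0 (collision)
221 -> bucket 0 (collision)
197 -> bucket 2
Final buckets:
0: 858 -> 962 -> 156 -> 221
1: -
2: 197
3: -
4: -
5: -
6: -
7: 917
8: -
9: -
10: -
11: -
12: -

4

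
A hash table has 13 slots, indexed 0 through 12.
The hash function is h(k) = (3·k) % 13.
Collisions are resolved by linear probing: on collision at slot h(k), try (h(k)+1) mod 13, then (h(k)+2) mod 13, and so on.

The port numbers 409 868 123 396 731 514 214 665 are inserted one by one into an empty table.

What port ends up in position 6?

409 hashes to 5; slot 5 is free -> place at 5.
868 hashes to 4; slot 4 is free -> place at 4.
123 hashes to 5; 5 taken -> place at 6.
396 hashes to 5; 5,6 taken -> place at 7.
731 hashes to 9; slot 9 is free -> place at 9.
514 hashes to 8; slot 8 is free -> place at 8.
214 hashes to 5; 5,6,7,8,9 taken -> place at 10.
665 hashes to 6; 6,7,8,9,10 taken -> place at 11.
Table: [—, —, —, —, 868, 409, 123, 396, 514, 731, 214, 665, —]

123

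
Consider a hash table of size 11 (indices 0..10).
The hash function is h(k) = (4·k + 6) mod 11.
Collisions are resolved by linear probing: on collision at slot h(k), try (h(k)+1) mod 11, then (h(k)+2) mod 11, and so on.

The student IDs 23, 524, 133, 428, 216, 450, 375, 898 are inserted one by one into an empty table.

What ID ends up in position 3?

216

23: h=10 → slot 10
524: h=1 → slot 1
133: h=10, probe 10,0 → slot 0
428: h=2 → slot 2
216: h=1, probe 1,2,3 → slot 3
450: h=2, probe 2,3,4 → slot 4
375: h=10, probe 10,0,1,2,3,4,5 → slot 5
898: h=1, probe 1,2,3,4,5,6 → slot 6
Table: [133, 524, 428, 216, 450, 375, 898, ., ., ., 23]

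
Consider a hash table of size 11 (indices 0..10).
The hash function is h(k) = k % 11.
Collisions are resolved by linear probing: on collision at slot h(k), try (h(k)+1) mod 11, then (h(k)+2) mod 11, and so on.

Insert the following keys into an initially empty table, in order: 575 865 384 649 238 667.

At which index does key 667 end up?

9

575 hashes to 3; slot 3 is free → place at 3.
865 hashes to 7; slot 7 is free → place at 7.
384 hashes to 10; slot 10 is free → place at 10.
649 hashes to 0; slot 0 is free → place at 0.
238 hashes to 7; 7 taken → place at 8.
667 hashes to 7; 7,8 taken → place at 9.
Table: [649, ., ., 575, ., ., ., 865, 238, 667, 384]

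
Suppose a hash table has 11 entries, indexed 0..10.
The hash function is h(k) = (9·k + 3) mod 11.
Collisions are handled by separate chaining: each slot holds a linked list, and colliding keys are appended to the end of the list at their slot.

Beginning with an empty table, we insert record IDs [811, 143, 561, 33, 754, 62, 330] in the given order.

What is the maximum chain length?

811 → bucket 9
143 → bucket 3
561 → bucket 3 (collision)
33 → bucket 3 (collision)
754 → bucket 2
62 → bucket 0
330 → bucket 3 (collision)
Final buckets:
0: 62
1: .
2: 754
3: 143 -> 561 -> 33 -> 330
4: .
5: .
6: .
7: .
8: .
9: 811
10: .

4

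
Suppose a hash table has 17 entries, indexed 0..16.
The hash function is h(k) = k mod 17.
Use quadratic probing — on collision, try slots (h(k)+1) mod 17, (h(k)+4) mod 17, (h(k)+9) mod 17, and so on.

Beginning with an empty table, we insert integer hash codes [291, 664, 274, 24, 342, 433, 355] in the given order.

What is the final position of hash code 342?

6

Insert 291: h=2, slot 2 empty → index 2.
Insert 664: h=1, slot 1 empty → index 1.
Insert 274: h=2, slot 2 occupied → index 3.
Insert 24: h=7, slot 7 empty → index 7.
Insert 342: h=2, slots 2,3 occupied → index 6.
Insert 433: h=8, slot 8 empty → index 8.
Insert 355: h=15, slot 15 empty → index 15.
Table: [_, 664, 291, 274, _, _, 342, 24, 433, _, _, _, _, _, _, 355, _]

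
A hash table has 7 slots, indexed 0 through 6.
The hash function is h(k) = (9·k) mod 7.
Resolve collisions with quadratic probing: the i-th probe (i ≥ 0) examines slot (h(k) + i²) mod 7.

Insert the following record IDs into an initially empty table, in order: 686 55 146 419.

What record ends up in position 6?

686 hashes to 0; slot 0 is free => place at 0.
55 hashes to 5; slot 5 is free => place at 5.
146 hashes to 5; 5 taken => place at 6.
419 hashes to 5; 5,6 taken => place at 2.
Table: [686, —, 419, —, —, 55, 146]

146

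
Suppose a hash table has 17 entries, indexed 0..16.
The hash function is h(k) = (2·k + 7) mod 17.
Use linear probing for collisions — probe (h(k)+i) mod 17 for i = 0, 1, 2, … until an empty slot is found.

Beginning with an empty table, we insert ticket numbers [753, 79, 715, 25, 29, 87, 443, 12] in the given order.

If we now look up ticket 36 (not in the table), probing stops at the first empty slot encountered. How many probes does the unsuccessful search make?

753 hashes to 0; slot 0 is free -> place at 0.
79 hashes to 12; slot 12 is free -> place at 12.
715 hashes to 9; slot 9 is free -> place at 9.
25 hashes to 6; slot 6 is free -> place at 6.
29 hashes to 14; slot 14 is free -> place at 14.
87 hashes to 11; slot 11 is free -> place at 11.
443 hashes to 9; 9 taken -> place at 10.
12 hashes to 14; 14 taken -> place at 15.
Table: [753, -, -, -, -, -, 25, -, -, 715, 443, 87, 79, -, 29, 12, -]
Lookup 36: h=11, probe 11,12,13 → slot 13 empty, not found.

3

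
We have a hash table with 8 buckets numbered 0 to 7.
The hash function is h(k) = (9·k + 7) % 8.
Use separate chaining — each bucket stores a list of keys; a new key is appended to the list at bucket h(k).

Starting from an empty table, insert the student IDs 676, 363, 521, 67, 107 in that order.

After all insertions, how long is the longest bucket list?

676 → bucket 3
363 → bucket 2
521 → bucket 0
67 → bucket 2 (collision)
107 → bucket 2 (collision)
Final buckets:
0: 521
1: —
2: 363 -> 67 -> 107
3: 676
4: —
5: —
6: —
7: —

3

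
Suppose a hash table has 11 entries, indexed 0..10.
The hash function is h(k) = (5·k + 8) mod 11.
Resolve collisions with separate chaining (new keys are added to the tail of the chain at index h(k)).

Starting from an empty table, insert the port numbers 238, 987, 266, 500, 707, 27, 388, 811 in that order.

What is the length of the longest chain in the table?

2

238 -> bucket 10
987 -> bucket 4
266 -> bucket 7
500 -> bucket 0
707 -> bucket 1
27 -> bucket 0 (collision)
388 -> bucket 1 (collision)
811 -> bucket 4 (collision)
Final buckets:
0: 500 -> 27
1: 707 -> 388
2: -
3: -
4: 987 -> 811
5: -
6: -
7: 266
8: -
9: -
10: 238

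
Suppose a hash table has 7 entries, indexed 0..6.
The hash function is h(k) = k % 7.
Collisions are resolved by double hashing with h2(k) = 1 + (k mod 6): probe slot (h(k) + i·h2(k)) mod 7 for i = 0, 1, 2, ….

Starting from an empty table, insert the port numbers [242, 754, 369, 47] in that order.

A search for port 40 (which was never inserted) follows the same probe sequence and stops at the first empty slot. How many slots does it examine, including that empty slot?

Insert 242: h=4, slot 4 empty → index 4.
Insert 754: h=5, slot 5 empty → index 5.
Insert 369: h=5, h2=4, slot 5 occupied → index 2.
Insert 47: h=5, h2=6, slots 5,4 occupied → index 3.
Table: [∅, ∅, 369, 47, 242, 754, ∅]
Lookup 40: h=5, h2=5, probe 5,3,1 → slot 1 empty, not found.

3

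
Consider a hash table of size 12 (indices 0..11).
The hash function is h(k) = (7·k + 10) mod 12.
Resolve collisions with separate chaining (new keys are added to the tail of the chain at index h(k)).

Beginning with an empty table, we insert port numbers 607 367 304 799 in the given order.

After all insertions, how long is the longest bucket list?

3

607 → bucket 11
367 → bucket 11 (collision)
304 → bucket 2
799 → bucket 11 (collision)
Final buckets:
0: _
1: _
2: 304
3: _
4: _
5: _
6: _
7: _
8: _
9: _
10: _
11: 607 -> 367 -> 799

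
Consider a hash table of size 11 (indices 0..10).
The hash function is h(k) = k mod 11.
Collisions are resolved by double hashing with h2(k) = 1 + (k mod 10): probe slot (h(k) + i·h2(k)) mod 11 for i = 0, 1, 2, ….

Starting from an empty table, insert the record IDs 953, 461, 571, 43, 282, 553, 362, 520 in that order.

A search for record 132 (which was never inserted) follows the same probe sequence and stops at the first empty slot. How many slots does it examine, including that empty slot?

3

953: h=7 -> slot 7
461: h=10 -> slot 10
571: h=10, h2=2, probe 10,1 -> slot 1
43: h=10, h2=4, probe 10,3 -> slot 3
282: h=7, h2=3, probe 7,10,2 -> slot 2
553: h=3, h2=4, probe 3,7,0 -> slot 0
362: h=10, h2=3, probe 10,2,5 -> slot 5
520: h=3, h2=1, probe 3,4 -> slot 4
Table: [553, 571, 282, 43, 520, 362, _, 953, _, _, 461]
Lookup 132: h=0, h2=3, probe 0,3,6 → slot 6 empty, not found.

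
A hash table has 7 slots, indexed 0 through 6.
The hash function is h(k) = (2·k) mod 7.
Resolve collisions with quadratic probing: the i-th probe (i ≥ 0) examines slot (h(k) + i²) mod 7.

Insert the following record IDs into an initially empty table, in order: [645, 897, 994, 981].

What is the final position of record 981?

Insert 645: h=2, slot 2 empty => index 2.
Insert 897: h=2, slot 2 occupied => index 3.
Insert 994: h=0, slot 0 empty => index 0.
Insert 981: h=2, slots 2,3 occupied => index 6.
Table: [994, ., 645, 897, ., ., 981]

6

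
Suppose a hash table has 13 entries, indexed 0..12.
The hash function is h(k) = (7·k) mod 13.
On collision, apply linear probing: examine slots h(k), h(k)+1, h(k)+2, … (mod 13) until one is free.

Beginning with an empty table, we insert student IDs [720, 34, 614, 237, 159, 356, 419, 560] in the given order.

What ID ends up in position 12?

356

Insert 720: h=9, slot 9 empty => index 9.
Insert 34: h=4, slot 4 empty => index 4.
Insert 614: h=8, slot 8 empty => index 8.
Insert 237: h=8, slots 8,9 occupied => index 10.
Insert 159: h=8, slots 8,9,10 occupied => index 11.
Insert 356: h=9, slots 9,10,11 occupied => index 12.
Insert 419: h=8, slots 8,9,10,11,12 occupied => index 0.
Insert 560: h=7, slot 7 empty => index 7.
Table: [419, —, —, —, 34, —, —, 560, 614, 720, 237, 159, 356]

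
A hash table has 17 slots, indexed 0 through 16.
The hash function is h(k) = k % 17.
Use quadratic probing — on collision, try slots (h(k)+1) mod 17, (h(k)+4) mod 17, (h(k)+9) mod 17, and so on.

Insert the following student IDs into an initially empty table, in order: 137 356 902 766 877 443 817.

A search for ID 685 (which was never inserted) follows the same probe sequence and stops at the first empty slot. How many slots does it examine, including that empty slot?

137 hashes to 1; slot 1 is free -> place at 1.
356 hashes to 16; slot 16 is free -> place at 16.
902 hashes to 1; 1 taken -> place at 2.
766 hashes to 1; 1,2 taken -> place at 5.
877 hashes to 10; slot 10 is free -> place at 10.
443 hashes to 1; 1,2,5,10 taken -> place at 0.
817 hashes to 1; 1,2,5,10,0 taken -> place at 9.
Table: [443, 137, 902, _, _, 766, _, _, _, 817, 877, _, _, _, _, _, 356]
Lookup 685: h=5, probe 5,6 → slot 6 empty, not found.

2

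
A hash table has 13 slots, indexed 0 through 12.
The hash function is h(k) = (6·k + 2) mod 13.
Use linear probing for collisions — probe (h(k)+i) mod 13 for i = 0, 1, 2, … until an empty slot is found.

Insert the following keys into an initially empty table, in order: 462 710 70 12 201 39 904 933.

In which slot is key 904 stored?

Insert 462: h=5, slot 5 empty -> index 5.
Insert 710: h=11, slot 11 empty -> index 11.
Insert 70: h=6, slot 6 empty -> index 6.
Insert 12: h=9, slot 9 empty -> index 9.
Insert 201: h=12, slot 12 empty -> index 12.
Insert 39: h=2, slot 2 empty -> index 2.
Insert 904: h=5, slots 5,6 occupied -> index 7.
Insert 933: h=10, slot 10 empty -> index 10.
Table: [∅, ∅, 39, ∅, ∅, 462, 70, 904, ∅, 12, 933, 710, 201]

7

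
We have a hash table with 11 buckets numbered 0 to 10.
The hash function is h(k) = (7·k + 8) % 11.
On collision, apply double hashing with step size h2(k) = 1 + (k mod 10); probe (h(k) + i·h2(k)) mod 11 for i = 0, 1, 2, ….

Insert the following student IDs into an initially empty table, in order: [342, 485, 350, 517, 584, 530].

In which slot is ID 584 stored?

9

342 hashes to 4; slot 4 is free → place at 4.
485 hashes to 4, h2=6; 4 taken → place at 10.
350 hashes to 5; slot 5 is free → place at 5.
517 hashes to 8; slot 8 is free → place at 8.
584 hashes to 4, h2=5; 4 taken → place at 9.
530 hashes to 0; slot 0 is free → place at 0.
Table: [530, ., ., ., 342, 350, ., ., 517, 584, 485]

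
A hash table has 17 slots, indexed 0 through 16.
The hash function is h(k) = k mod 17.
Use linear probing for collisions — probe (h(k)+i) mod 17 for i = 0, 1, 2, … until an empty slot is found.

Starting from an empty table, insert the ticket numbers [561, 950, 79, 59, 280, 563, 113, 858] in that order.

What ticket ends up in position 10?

Insert 561: h=0, slot 0 empty => index 0.
Insert 950: h=15, slot 15 empty => index 15.
Insert 79: h=11, slot 11 empty => index 11.
Insert 59: h=8, slot 8 empty => index 8.
Insert 280: h=8, slot 8 occupied => index 9.
Insert 563: h=2, slot 2 empty => index 2.
Insert 113: h=11, slot 11 occupied => index 12.
Insert 858: h=8, slots 8,9 occupied => index 10.
Table: [561, ∅, 563, ∅, ∅, ∅, ∅, ∅, 59, 280, 858, 79, 113, ∅, ∅, 950, ∅]

858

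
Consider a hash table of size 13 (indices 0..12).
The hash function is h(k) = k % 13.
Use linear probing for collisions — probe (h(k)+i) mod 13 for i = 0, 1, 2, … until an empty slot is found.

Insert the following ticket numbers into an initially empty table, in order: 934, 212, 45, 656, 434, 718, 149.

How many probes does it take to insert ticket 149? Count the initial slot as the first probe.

Insert 934: h=11, slot 11 empty → index 11.
Insert 212: h=4, slot 4 empty → index 4.
Insert 45: h=6, slot 6 empty → index 6.
Insert 656: h=6, slot 6 occupied → index 7.
Insert 434: h=5, slot 5 empty → index 5.
Insert 718: h=3, slot 3 empty → index 3.
Insert 149: h=6, slots 6,7 occupied → index 8.
Table: [-, -, -, 718, 212, 434, 45, 656, 149, -, -, 934, -]

3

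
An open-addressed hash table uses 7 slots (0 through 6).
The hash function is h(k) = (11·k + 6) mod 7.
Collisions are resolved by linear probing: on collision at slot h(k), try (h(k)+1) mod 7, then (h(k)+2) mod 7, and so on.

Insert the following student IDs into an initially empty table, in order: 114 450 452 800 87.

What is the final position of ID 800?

3

Insert 114: h=0, slot 0 empty -> index 0.
Insert 450: h=0, slot 0 occupied -> index 1.
Insert 452: h=1, slot 1 occupied -> index 2.
Insert 800: h=0, slots 0,1,2 occupied -> index 3.
Insert 87: h=4, slot 4 empty -> index 4.
Table: [114, 450, 452, 800, 87, ∅, ∅]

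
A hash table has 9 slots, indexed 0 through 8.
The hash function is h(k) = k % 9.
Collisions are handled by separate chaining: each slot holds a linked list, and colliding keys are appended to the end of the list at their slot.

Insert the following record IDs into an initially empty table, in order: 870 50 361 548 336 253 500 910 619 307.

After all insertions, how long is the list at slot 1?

4

870 → bucket 6
50 → bucket 5
361 → bucket 1
548 → bucket 8
336 → bucket 3
253 → bucket 1 (collision)
500 → bucket 5 (collision)
910 → bucket 1 (collision)
619 → bucket 7
307 → bucket 1 (collision)
Final buckets:
0: .
1: 361 -> 253 -> 910 -> 307
2: .
3: 336
4: .
5: 50 -> 500
6: 870
7: 619
8: 548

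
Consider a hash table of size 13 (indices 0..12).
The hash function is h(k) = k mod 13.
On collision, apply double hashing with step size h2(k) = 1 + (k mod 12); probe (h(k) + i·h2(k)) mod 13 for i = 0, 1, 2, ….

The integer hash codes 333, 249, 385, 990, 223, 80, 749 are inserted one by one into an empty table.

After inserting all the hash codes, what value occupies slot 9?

Insert 333: h=8, slot 8 empty → index 8.
Insert 249: h=2, slot 2 empty → index 2.
Insert 385: h=8, h2=2, slot 8 occupied → index 10.
Insert 990: h=2, h2=7, slot 2 occupied → index 9.
Insert 223: h=2, h2=8, slots 2,10 occupied → index 5.
Insert 80: h=2, h2=9, slot 2 occupied → index 11.
Insert 749: h=8, h2=6, slot 8 occupied → index 1.
Table: [—, 749, 249, —, —, 223, —, —, 333, 990, 385, 80, —]

990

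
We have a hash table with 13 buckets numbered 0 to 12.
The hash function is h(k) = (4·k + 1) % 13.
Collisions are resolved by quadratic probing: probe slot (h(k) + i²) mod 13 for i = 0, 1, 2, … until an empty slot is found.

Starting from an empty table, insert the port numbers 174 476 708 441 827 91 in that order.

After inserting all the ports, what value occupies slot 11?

Insert 174: h=8, slot 8 empty → index 8.
Insert 476: h=7, slot 7 empty → index 7.
Insert 708: h=12, slot 12 empty → index 12.
Insert 441: h=10, slot 10 empty → index 10.
Insert 827: h=7, slots 7,8 occupied → index 11.
Insert 91: h=1, slot 1 empty → index 1.
Table: [∅, 91, ∅, ∅, ∅, ∅, ∅, 476, 174, ∅, 441, 827, 708]

827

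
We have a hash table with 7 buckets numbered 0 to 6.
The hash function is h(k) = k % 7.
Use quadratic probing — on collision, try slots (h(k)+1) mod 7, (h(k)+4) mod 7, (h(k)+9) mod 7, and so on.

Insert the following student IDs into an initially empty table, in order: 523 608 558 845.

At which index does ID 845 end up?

0

Insert 523: h=5, slot 5 empty -> index 5.
Insert 608: h=6, slot 6 empty -> index 6.
Insert 558: h=5, slots 5,6 occupied -> index 2.
Insert 845: h=5, slots 5,6,2 occupied -> index 0.
Table: [845, -, 558, -, -, 523, 608]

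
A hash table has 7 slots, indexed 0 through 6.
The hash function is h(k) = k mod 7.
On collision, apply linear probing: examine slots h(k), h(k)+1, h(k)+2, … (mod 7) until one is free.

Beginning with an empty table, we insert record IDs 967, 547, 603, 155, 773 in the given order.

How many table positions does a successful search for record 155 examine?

4

967 hashes to 1; slot 1 is free → place at 1.
547 hashes to 1; 1 taken → place at 2.
603 hashes to 1; 1,2 taken → place at 3.
155 hashes to 1; 1,2,3 taken → place at 4.
773 hashes to 3; 3,4 taken → place at 5.
Table: [_, 967, 547, 603, 155, 773, _]
Lookup 155: h=1, probe 1,2,3,4 → found at 4.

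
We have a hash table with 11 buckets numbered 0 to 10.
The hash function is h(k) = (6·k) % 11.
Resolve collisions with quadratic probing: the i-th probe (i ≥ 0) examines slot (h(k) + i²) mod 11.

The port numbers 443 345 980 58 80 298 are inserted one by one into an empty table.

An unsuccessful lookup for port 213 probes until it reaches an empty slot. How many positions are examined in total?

2

Insert 443: h=7, slot 7 empty -> index 7.
Insert 345: h=2, slot 2 empty -> index 2.
Insert 980: h=6, slot 6 empty -> index 6.
Insert 58: h=7, slot 7 occupied -> index 8.
Insert 80: h=7, slots 7,8 occupied -> index 0.
Insert 298: h=6, slots 6,7 occupied -> index 10.
Table: [80, —, 345, —, —, —, 980, 443, 58, —, 298]
Lookup 213: h=2, probe 2,3 → slot 3 empty, not found.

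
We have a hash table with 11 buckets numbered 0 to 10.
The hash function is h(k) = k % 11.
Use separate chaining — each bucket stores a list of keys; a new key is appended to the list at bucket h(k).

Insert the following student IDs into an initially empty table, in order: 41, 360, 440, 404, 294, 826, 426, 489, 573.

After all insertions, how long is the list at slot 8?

5

Insert 41: h=8, bucket 8 empty -> new chain.
Insert 360: h=8, bucket 8 nonempty -> append to chain.
Insert 440: h=0, bucket 0 empty -> new chain.
Insert 404: h=8, bucket 8 nonempty -> append to chain.
Insert 294: h=8, bucket 8 nonempty -> append to chain.
Insert 826: h=1, bucket 1 empty -> new chain.
Insert 426: h=8, bucket 8 nonempty -> append to chain.
Insert 489: h=5, bucket 5 empty -> new chain.
Insert 573: h=1, bucket 1 nonempty -> append to chain.
Final buckets:
0: 440
1: 826 -> 573
2: -
3: -
4: -
5: 489
6: -
7: -
8: 41 -> 360 -> 404 -> 294 -> 426
9: -
10: -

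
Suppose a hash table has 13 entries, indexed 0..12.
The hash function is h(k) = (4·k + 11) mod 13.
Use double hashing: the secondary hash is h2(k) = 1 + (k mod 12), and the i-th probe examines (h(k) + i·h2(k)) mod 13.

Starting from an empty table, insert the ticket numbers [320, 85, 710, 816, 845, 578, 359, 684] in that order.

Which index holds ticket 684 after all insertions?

320 hashes to 4; slot 4 is free => place at 4.
85 hashes to 0; slot 0 is free => place at 0.
710 hashes to 4, h2=3; 4 taken => place at 7.
816 hashes to 12; slot 12 is free => place at 12.
845 hashes to 11; slot 11 is free => place at 11.
578 hashes to 9; slot 9 is free => place at 9.
359 hashes to 4, h2=12; 4 taken => place at 3.
684 hashes to 4, h2=1; 4 taken => place at 5.
Table: [85, -, -, 359, 320, 684, -, 710, -, 578, -, 845, 816]

5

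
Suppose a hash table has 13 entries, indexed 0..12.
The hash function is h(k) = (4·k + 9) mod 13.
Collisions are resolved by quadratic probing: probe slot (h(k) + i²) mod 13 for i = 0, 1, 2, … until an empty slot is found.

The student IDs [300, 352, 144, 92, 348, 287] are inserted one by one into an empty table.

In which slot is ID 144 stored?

300: h=0 => slot 0
352: h=0, probe 0,1 => slot 1
144: h=0, probe 0,1,4 => slot 4
92: h=0, probe 0,1,4,9 => slot 9
348: h=10 => slot 10
287: h=0, probe 0,1,4,9,3 => slot 3
Table: [300, 352, -, 287, 144, -, -, -, -, 92, 348, -, -]

4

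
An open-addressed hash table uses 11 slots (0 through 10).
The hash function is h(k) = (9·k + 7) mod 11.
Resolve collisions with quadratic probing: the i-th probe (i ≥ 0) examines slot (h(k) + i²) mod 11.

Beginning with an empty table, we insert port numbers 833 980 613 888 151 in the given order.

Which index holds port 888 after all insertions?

6

833: h=2 → slot 2
980: h=5 → slot 5
613: h=2, probe 2,3 → slot 3
888: h=2, probe 2,3,6 → slot 6
151: h=2, probe 2,3,6,0 → slot 0
Table: [151, _, 833, 613, _, 980, 888, _, _, _, _]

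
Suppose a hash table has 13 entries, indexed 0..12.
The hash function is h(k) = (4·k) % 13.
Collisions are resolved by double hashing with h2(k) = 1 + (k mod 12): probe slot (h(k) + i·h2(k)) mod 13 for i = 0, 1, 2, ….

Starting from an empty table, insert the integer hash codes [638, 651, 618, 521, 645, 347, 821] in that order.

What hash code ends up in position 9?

638: h=4 -> slot 4
651: h=4, h2=4, probe 4,8 -> slot 8
618: h=2 -> slot 2
521: h=4, h2=6, probe 4,10 -> slot 10
645: h=6 -> slot 6
347: h=10, h2=12, probe 10,9 -> slot 9
821: h=8, h2=6, probe 8,1 -> slot 1
Table: [—, 821, 618, —, 638, —, 645, —, 651, 347, 521, —, —]

347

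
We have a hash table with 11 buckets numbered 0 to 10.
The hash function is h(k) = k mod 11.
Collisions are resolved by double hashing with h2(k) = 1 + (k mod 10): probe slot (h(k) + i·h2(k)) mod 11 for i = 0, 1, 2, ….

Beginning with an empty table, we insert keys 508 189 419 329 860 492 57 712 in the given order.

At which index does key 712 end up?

Insert 508: h=2, slot 2 empty -> index 2.
Insert 189: h=2, h2=10, slot 2 occupied -> index 1.
Insert 419: h=1, h2=10, slot 1 occupied -> index 0.
Insert 329: h=10, slot 10 empty -> index 10.
Insert 860: h=2, h2=1, slot 2 occupied -> index 3.
Insert 492: h=8, slot 8 empty -> index 8.
Insert 57: h=2, h2=8, slots 2,10 occupied -> index 7.
Insert 712: h=8, h2=3, slots 8,0,3 occupied -> index 6.
Table: [419, 189, 508, 860, _, _, 712, 57, 492, _, 329]

6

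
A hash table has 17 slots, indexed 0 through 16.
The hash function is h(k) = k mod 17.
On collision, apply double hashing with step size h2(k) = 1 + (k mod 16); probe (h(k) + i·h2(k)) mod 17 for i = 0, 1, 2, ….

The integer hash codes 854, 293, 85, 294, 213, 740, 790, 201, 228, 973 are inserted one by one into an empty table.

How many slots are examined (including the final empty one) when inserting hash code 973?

854 hashes to 4; slot 4 is free => place at 4.
293 hashes to 4, h2=6; 4 taken => place at 10.
85 hashes to 0; slot 0 is free => place at 0.
294 hashes to 5; slot 5 is free => place at 5.
213 hashes to 9; slot 9 is free => place at 9.
740 hashes to 9, h2=5; 9 taken => place at 14.
790 hashes to 8; slot 8 is free => place at 8.
201 hashes to 14, h2=10; 14 taken => place at 7.
228 hashes to 7, h2=5; 7 taken => place at 12.
973 hashes to 4, h2=14; 4 taken => place at 1.
Table: [85, 973, ., ., 854, 294, ., 201, 790, 213, 293, ., 228, ., 740, ., .]

2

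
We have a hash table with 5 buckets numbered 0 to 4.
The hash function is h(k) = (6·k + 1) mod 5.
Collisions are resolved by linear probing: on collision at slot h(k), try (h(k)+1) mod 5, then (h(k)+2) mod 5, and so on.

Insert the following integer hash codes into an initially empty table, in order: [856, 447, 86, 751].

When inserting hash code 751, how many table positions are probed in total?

4

Insert 856: h=2, slot 2 empty -> index 2.
Insert 447: h=3, slot 3 empty -> index 3.
Insert 86: h=2, slots 2,3 occupied -> index 4.
Insert 751: h=2, slots 2,3,4 occupied -> index 0.
Table: [751, _, 856, 447, 86]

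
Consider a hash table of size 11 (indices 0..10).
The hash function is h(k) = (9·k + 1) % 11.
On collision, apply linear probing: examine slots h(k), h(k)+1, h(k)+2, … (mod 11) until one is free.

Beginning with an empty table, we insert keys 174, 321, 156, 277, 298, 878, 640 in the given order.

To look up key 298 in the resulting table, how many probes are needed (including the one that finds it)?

2

174: h=5 -> slot 5
321: h=8 -> slot 8
156: h=8, probe 8,9 -> slot 9
277: h=8, probe 8,9,10 -> slot 10
298: h=10, probe 10,0 -> slot 0
878: h=5, probe 5,6 -> slot 6
640: h=8, probe 8,9,10,0,1 -> slot 1
Table: [298, 640, _, _, _, 174, 878, _, 321, 156, 277]
Lookup 298: h=10, probe 10,0 → found at 0.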